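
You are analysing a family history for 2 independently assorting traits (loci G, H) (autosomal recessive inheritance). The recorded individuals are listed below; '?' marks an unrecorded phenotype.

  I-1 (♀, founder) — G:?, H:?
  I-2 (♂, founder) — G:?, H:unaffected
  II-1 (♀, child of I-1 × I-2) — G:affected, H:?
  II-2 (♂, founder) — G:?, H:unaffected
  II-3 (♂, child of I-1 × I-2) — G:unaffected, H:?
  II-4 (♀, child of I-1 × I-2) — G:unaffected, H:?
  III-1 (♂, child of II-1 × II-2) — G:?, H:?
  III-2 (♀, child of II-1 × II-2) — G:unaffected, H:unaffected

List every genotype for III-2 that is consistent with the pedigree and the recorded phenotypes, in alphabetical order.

G/I-1 ? ·: Gg|gg
G/I-2 ? ·: Gg|gg
G/II-1 aff I-1×I-2: gg
G/II-2 ? ·: GG|Gg
G/II-3 un I-1×I-2: GG|Gg
G/II-4 un I-1×I-2: GG|Gg
G/III-1 ? II-1×II-2: Gg|gg
G/III-2 un II-1×II-2: Gg
⇒ G over [I-1,I-2,II-1,II-2,II-3,II-4,III-1,III-2]: 18 consistent
H/I-1 ? ·: HH|Hh|hh
H/I-2 un ·: HH|Hh
H/II-1 ? I-1×I-2: HH|Hh|hh
H/II-2 un ·: HH|Hh
H/II-3 ? I-1×I-2: HH|Hh|hh
H/II-4 ? I-1×I-2: HH|Hh|hh
H/III-1 ? II-1×II-2: HH|Hh|hh
H/III-2 un II-1×II-2: HH|Hh
⇒ H over [I-1,I-2,II-1,II-2,II-3,II-4,III-1,III-2]: 349 consistent

III-2 ∈ {Gg HH, Gg Hh}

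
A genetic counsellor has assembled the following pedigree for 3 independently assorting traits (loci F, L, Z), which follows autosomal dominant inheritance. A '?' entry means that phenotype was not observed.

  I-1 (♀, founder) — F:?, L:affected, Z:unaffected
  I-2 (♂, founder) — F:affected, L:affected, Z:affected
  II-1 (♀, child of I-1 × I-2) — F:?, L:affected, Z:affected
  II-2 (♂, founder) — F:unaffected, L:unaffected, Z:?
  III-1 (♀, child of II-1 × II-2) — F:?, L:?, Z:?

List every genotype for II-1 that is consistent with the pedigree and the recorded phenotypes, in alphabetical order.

F/I-1 ? ·: ff|Ff|FF
F/I-2 aff ·: Ff|FF
F/II-1 ? I-1×I-2: ff|Ff|FF
F/II-2 un ·: ff
F/III-1 ? II-1×II-2: ff|Ff
⇒ F over [I-1,I-2,II-1,II-2,III-1]: 16 consistent
L/I-1 aff ·: Ll|LL
L/I-2 aff ·: Ll|LL
L/II-1 aff I-1×I-2: Ll|LL
L/II-2 un ·: ll
L/III-1 ? II-1×II-2: ll|Ll
⇒ L over [I-1,I-2,II-1,II-2,III-1]: 10 consistent
Z/I-1 un ·: zz
Z/I-2 aff ·: Zz|ZZ
Z/II-1 aff I-1×I-2: Zz
Z/II-2 ? ·: zz|Zz|ZZ
Z/III-1 ? II-1×II-2: zz|Zz|ZZ
⇒ Z over [I-1,I-2,II-1,II-2,III-1]: 14 consistent

II-1 ∈ {FF LL Zz, FF Ll Zz, Ff LL Zz, Ff Ll Zz, ff LL Zz, ff Ll Zz}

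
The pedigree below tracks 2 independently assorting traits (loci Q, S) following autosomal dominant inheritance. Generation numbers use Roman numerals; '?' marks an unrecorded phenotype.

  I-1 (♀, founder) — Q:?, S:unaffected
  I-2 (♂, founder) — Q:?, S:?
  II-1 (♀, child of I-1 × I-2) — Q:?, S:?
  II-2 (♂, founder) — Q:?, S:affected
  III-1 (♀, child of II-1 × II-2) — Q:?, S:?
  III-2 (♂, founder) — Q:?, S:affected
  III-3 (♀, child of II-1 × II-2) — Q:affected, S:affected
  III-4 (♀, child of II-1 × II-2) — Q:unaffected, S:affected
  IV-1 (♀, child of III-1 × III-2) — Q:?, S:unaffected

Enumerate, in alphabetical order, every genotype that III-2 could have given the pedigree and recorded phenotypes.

III-2 ∈ {QQ Ss, Qq Ss, qq Ss}

Q/I-1 ? ·: qq|Qq|QQ
Q/I-2 ? ·: qq|Qq|QQ
Q/II-1 ? I-1×I-2: qq|Qq
Q/II-2 ? ·: qq|Qq
Q/III-1 ? II-1×II-2: qq|Qq|QQ
Q/III-2 ? ·: qq|Qq|QQ
Q/III-3 aff II-1×II-2: Qq|QQ
Q/III-4 un II-1×II-2: qq
Q/IV-1 ? III-1×III-2: qq|Qq|QQ
⇒ Q over [I-1,I-2,II-1,II-2,III-1,III-2,III-3,III-4,IV-1]: 331 consistent
S/I-1 un ·: ss
S/I-2 ? ·: ss|Ss|SS
S/II-1 ? I-1×I-2: ss|Ss
S/II-2 aff ·: Ss|SS
S/III-1 ? II-1×II-2: ss|Ss
S/III-2 aff ·: Ss
S/III-3 aff II-1×II-2: Ss|SS
S/III-4 aff II-1×II-2: Ss|SS
S/IV-1 un III-1×III-2: ss
⇒ S over [I-1,I-2,II-1,II-2,III-1,III-2,III-3,III-4,IV-1]: 30 consistent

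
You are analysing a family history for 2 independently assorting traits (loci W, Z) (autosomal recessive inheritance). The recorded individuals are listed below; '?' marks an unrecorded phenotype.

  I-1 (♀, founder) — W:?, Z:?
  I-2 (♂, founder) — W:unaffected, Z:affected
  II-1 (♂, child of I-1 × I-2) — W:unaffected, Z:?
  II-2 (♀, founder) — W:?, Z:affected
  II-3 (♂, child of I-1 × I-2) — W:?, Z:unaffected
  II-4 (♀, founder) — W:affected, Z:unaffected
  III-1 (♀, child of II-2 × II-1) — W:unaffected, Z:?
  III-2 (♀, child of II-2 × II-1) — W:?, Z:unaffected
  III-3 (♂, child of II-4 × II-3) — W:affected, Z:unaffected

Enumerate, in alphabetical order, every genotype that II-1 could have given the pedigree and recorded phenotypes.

W/I-1 ? ·: WW|Ww|ww
W/I-2 un ·: WW|Ww
W/II-1 un I-1×I-2: WW|Ww
W/II-2 ? ·: WW|Ww|ww
W/II-3 ? I-1×I-2: Ww|ww
W/II-4 aff ·: ww
W/III-1 un II-2×II-1: WW|Ww
W/III-2 ? II-2×II-1: WW|Ww|ww
W/III-3 aff II-4×II-3: ww
⇒ W over [I-1,I-2,II-1,II-2,II-3,II-4,III-1,III-2,III-3]: 108 consistent
Z/I-1 ? ·: ZZ|Zz
Z/I-2 aff ·: zz
Z/II-1 ? I-1×I-2: Zz
Z/II-2 aff ·: zz
Z/II-3 un I-1×I-2: Zz
Z/II-4 un ·: ZZ|Zz
Z/III-1 ? II-2×II-1: Zz|zz
Z/III-2 un II-2×II-1: Zz
Z/III-3 un II-4×II-3: ZZ|Zz
⇒ Z over [I-1,I-2,II-1,II-2,II-3,II-4,III-1,III-2,III-3]: 16 consistent

II-1 ∈ {WW Zz, Ww Zz}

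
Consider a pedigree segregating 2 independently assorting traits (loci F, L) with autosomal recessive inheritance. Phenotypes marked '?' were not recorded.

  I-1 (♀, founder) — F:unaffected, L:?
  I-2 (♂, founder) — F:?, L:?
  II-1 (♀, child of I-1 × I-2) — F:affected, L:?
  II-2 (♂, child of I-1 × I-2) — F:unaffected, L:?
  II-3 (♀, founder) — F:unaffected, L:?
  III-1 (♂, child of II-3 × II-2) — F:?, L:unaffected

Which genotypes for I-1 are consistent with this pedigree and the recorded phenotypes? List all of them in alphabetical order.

I-1 ∈ {Ff LL, Ff Ll, Ff ll}

F/I-1 un ·: Ff
F/I-2 ? ·: Ff|ff
F/II-1 aff I-1×I-2: ff
F/II-2 un I-1×I-2: FF|Ff
F/II-3 un ·: FF|Ff
F/III-1 ? II-3×II-2: FF|Ff|ff
⇒ F over [I-1,I-2,II-1,II-2,II-3,III-1]: 13 consistent
L/I-1 ? ·: LL|Ll|ll
L/I-2 ? ·: LL|Ll|ll
L/II-1 ? I-1×I-2: LL|Ll|ll
L/II-2 ? I-1×I-2: LL|Ll|ll
L/II-3 ? ·: LL|Ll|ll
L/III-1 un II-3×II-2: LL|Ll
⇒ L over [I-1,I-2,II-1,II-2,II-3,III-1]: 113 consistent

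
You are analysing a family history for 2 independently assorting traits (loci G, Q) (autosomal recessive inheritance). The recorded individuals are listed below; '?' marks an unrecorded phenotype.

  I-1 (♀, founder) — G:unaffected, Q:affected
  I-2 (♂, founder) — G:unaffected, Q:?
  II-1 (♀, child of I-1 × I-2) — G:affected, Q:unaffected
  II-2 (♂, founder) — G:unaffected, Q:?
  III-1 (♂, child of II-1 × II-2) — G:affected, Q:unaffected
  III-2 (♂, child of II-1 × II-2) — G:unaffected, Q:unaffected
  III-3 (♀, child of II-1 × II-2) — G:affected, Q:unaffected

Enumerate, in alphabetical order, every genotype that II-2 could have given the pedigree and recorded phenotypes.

G/I-1 un ·: Gg
G/I-2 un ·: Gg
G/II-1 aff I-1×I-2: gg
G/II-2 un ·: Gg
G/III-1 aff II-1×II-2: gg
G/III-2 un II-1×II-2: Gg
G/III-3 aff II-1×II-2: gg
⇒ G over [I-1,I-2,II-1,II-2,III-1,III-2,III-3]: 1 consistent
Q/I-1 aff ·: qq
Q/I-2 ? ·: QQ|Qq
Q/II-1 un I-1×I-2: Qq
Q/II-2 ? ·: QQ|Qq|qq
Q/III-1 un II-1×II-2: QQ|Qq
Q/III-2 un II-1×II-2: QQ|Qq
Q/III-3 un II-1×II-2: QQ|Qq
⇒ Q over [I-1,I-2,II-1,II-2,III-1,III-2,III-3]: 34 consistent

II-2 ∈ {Gg QQ, Gg Qq, Gg qq}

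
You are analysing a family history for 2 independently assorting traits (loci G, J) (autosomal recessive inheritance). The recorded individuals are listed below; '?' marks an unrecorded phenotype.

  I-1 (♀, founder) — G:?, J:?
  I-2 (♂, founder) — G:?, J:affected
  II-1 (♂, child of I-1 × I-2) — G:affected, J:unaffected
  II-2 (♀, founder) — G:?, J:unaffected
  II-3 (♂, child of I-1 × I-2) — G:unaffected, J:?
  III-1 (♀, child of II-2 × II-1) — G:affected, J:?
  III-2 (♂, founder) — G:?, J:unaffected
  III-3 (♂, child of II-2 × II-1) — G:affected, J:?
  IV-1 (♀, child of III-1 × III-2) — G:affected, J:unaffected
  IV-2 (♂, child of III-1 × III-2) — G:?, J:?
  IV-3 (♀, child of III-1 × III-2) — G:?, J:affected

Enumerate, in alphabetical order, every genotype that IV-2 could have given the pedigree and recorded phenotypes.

IV-2 ∈ {Gg JJ, Gg Jj, Gg jj, gg JJ, gg Jj, gg jj}

G/I-1 ? ·: Gg|gg
G/I-2 ? ·: Gg|gg
G/II-1 aff I-1×I-2: gg
G/II-2 ? ·: Gg|gg
G/II-3 un I-1×I-2: GG|Gg
G/III-1 aff II-2×II-1: gg
G/III-2 ? ·: Gg|gg
G/III-3 aff II-2×II-1: gg
G/IV-1 aff III-1×III-2: gg
G/IV-2 ? III-1×III-2: Gg|gg
G/IV-3 ? III-1×III-2: Gg|gg
⇒ G over [I-1,I-2,II-1,II-2,II-3,III-1,III-2,III-3,IV-1,IV-2,IV-3]: 40 consistent
J/I-1 ? ·: JJ|Jj
J/I-2 aff ·: jj
J/II-1 un I-1×I-2: Jj
J/II-2 un ·: JJ|Jj
J/II-3 ? I-1×I-2: Jj|jj
J/III-1 ? II-2×II-1: Jj|jj
J/III-2 un ·: Jj
J/III-3 ? II-2×II-1: JJ|Jj|jj
J/IV-1 un III-1×III-2: JJ|Jj
J/IV-2 ? III-1×III-2: JJ|Jj|jj
J/IV-3 aff III-1×III-2: jj
⇒ J over [I-1,I-2,II-1,II-2,II-3,III-1,III-2,III-3,IV-1,IV-2,IV-3]: 108 consistent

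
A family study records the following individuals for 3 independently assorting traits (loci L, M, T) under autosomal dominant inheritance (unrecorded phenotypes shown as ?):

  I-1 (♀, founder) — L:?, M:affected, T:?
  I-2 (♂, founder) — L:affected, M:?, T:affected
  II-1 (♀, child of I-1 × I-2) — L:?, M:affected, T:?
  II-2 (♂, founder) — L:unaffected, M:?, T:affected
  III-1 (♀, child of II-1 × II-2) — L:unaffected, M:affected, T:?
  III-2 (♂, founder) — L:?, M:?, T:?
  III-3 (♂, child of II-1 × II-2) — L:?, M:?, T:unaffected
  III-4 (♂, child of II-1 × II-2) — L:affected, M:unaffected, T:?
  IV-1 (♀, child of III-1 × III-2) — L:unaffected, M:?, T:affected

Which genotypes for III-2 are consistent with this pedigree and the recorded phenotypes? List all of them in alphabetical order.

L/I-1 ? ·: ll|Ll|LL
L/I-2 aff ·: Ll|LL
L/II-1 ? I-1×I-2: Ll
L/II-2 un ·: ll
L/III-1 un II-1×II-2: ll
L/III-2 ? ·: ll|Ll
L/III-3 ? II-1×II-2: ll|Ll
L/III-4 aff II-1×II-2: Ll
L/IV-1 un III-1×III-2: ll
⇒ L over [I-1,I-2,II-1,II-2,III-1,III-2,III-3,III-4,IV-1]: 20 consistent
M/I-1 aff ·: Mm|MM
M/I-2 ? ·: mm|Mm|MM
M/II-1 aff I-1×I-2: Mm
M/II-2 ? ·: mm|Mm
M/III-1 aff II-1×II-2: Mm|MM
M/III-2 ? ·: mm|Mm|MM
M/III-3 ? II-1×II-2: mm|Mm|MM
M/III-4 un II-1×II-2: mm
M/IV-1 ? III-1×III-2: mm|Mm|MM
⇒ M over [I-1,I-2,II-1,II-2,III-1,III-2,III-3,III-4,IV-1]: 235 consistent
T/I-1 ? ·: tt|Tt|TT
T/I-2 aff ·: Tt|TT
T/II-1 ? I-1×I-2: tt|Tt
T/II-2 aff ·: Tt
T/III-1 ? II-1×II-2: tt|Tt|TT
T/III-2 ? ·: tt|Tt|TT
T/III-3 un II-1×II-2: tt
T/III-4 ? II-1×II-2: tt|Tt|TT
T/IV-1 aff III-1×III-2: Tt|TT
⇒ T over [I-1,I-2,II-1,II-2,III-1,III-2,III-3,III-4,IV-1]: 193 consistent

III-2 ∈ {Ll MM TT, Ll MM Tt, Ll MM tt, Ll Mm TT, Ll Mm Tt, Ll Mm tt, Ll mm TT, Ll mm Tt, Ll mm tt, ll MM TT, ll MM Tt, ll MM tt, ll Mm TT, ll Mm Tt, ll Mm tt, ll mm TT, ll mm Tt, ll mm tt}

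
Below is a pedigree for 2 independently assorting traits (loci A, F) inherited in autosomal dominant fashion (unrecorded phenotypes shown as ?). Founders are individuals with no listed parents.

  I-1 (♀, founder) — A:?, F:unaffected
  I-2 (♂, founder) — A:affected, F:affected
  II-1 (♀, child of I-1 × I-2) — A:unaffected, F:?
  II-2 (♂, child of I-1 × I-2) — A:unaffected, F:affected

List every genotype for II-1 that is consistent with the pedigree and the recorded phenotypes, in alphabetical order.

A/I-1 ? ·: aa|Aa
A/I-2 aff ·: Aa
A/II-1 un I-1×I-2: aa
A/II-2 un I-1×I-2: aa
⇒ A over [I-1,I-2,II-1,II-2]: 2 consistent
F/I-1 un ·: ff
F/I-2 aff ·: Ff|FF
F/II-1 ? I-1×I-2: ff|Ff
F/II-2 aff I-1×I-2: Ff
⇒ F over [I-1,I-2,II-1,II-2]: 3 consistent

II-1 ∈ {aa Ff, aa ff}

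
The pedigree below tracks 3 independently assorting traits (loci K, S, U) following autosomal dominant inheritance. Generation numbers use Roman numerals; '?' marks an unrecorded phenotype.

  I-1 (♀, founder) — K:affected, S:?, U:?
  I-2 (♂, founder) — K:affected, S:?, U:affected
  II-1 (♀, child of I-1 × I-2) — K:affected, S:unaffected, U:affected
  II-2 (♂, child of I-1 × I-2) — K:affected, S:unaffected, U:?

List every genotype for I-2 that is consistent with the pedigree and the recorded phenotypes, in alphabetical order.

I-2 ∈ {KK Ss UU, KK Ss Uu, KK ss UU, KK ss Uu, Kk Ss UU, Kk Ss Uu, Kk ss UU, Kk ss Uu}

K/I-1 aff ·: Kk|KK
K/I-2 aff ·: Kk|KK
K/II-1 aff I-1×I-2: Kk|KK
K/II-2 aff I-1×I-2: Kk|KK
⇒ K over [I-1,I-2,II-1,II-2]: 13 consistent
S/I-1 ? ·: ss|Ss
S/I-2 ? ·: ss|Ss
S/II-1 un I-1×I-2: ss
S/II-2 un I-1×I-2: ss
⇒ S over [I-1,I-2,II-1,II-2]: 4 consistent
U/I-1 ? ·: uu|Uu|UU
U/I-2 aff ·: Uu|UU
U/II-1 aff I-1×I-2: Uu|UU
U/II-2 ? I-1×I-2: uu|Uu|UU
⇒ U over [I-1,I-2,II-1,II-2]: 18 consistent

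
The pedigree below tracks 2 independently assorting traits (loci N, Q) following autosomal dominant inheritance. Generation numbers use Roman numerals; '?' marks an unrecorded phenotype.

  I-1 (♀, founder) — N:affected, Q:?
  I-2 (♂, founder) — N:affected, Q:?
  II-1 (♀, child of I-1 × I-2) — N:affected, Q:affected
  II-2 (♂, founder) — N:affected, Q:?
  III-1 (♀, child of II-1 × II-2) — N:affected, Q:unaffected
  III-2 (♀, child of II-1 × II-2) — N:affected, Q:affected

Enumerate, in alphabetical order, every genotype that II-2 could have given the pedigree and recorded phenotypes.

II-2 ∈ {NN Qq, NN qq, Nn Qq, Nn qq}

N/I-1 aff ·: Nn|NN
N/I-2 aff ·: Nn|NN
N/II-1 aff I-1×I-2: Nn|NN
N/II-2 aff ·: Nn|NN
N/III-1 aff II-1×II-2: Nn|NN
N/III-2 aff II-1×II-2: Nn|NN
⇒ N over [I-1,I-2,II-1,II-2,III-1,III-2]: 44 consistent
Q/I-1 ? ·: qq|Qq|QQ
Q/I-2 ? ·: qq|Qq|QQ
Q/II-1 aff I-1×I-2: Qq
Q/II-2 ? ·: qq|Qq
Q/III-1 un II-1×II-2: qq
Q/III-2 aff II-1×II-2: Qq|QQ
⇒ Q over [I-1,I-2,II-1,II-2,III-1,III-2]: 21 consistent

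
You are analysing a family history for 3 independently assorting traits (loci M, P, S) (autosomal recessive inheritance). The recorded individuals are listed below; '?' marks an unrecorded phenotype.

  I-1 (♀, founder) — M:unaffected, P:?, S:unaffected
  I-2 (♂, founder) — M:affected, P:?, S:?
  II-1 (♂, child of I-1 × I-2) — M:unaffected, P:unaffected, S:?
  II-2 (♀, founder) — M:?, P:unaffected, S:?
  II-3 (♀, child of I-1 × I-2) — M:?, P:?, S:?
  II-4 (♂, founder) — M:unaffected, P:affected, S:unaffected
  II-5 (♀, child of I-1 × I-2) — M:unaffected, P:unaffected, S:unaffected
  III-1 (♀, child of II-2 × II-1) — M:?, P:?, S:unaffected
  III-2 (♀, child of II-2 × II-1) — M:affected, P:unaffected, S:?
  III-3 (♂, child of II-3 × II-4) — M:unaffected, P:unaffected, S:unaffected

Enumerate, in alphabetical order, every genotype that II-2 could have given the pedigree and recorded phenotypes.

M/I-1 un ·: MM|Mm
M/I-2 aff ·: mm
M/II-1 un I-1×I-2: Mm
M/II-2 ? ·: Mm|mm
M/II-3 ? I-1×I-2: Mm|mm
M/II-4 un ·: MM|Mm
M/II-5 un I-1×I-2: Mm
M/III-1 ? II-2×II-1: MM|Mm|mm
M/III-2 aff II-2×II-1: mm
M/III-3 un II-3×II-4: MM|Mm
⇒ M over [I-1,I-2,II-1,II-2,II-3,II-4,II-5,III-1,III-2,III-3]: 50 consistent
P/I-1 ? ·: PP|Pp|pp
P/I-2 ? ·: PP|Pp|pp
P/II-1 un I-1×I-2: PP|Pp
P/II-2 un ·: PP|Pp
P/II-3 ? I-1×I-2: PP|Pp
P/II-4 aff ·: pp
P/II-5 un I-1×I-2: PP|Pp
P/III-1 ? II-2×II-1: PP|Pp|pp
P/III-2 un II-2×II-1: PP|Pp
P/III-3 un II-3×II-4: Pp
⇒ P over [I-1,I-2,II-1,II-2,II-3,II-4,II-5,III-1,III-2,III-3]: 225 consistent
S/I-1 un ·: SS|Ss
S/I-2 ? ·: SS|Ss|ss
S/II-1 ? I-1×I-2: SS|Ss|ss
S/II-2 ? ·: SS|Ss|ss
S/II-3 ? I-1×I-2: SS|Ss|ss
S/II-4 un ·: SS|Ss
S/II-5 un I-1×I-2: SS|Ss
S/III-1 un II-2×II-1: SS|Ss
S/III-2 ? II-2×II-1: SS|Ss|ss
S/III-3 un II-3×II-4: SS|Ss
⇒ S over [I-1,I-2,II-1,II-2,II-3,II-4,II-5,III-1,III-2,III-3]: 1038 consistent

II-2 ∈ {Mm PP SS, Mm PP Ss, Mm PP ss, Mm Pp SS, Mm Pp Ss, Mm Pp ss, mm PP SS, mm PP Ss, mm PP ss, mm Pp SS, mm Pp Ss, mm Pp ss}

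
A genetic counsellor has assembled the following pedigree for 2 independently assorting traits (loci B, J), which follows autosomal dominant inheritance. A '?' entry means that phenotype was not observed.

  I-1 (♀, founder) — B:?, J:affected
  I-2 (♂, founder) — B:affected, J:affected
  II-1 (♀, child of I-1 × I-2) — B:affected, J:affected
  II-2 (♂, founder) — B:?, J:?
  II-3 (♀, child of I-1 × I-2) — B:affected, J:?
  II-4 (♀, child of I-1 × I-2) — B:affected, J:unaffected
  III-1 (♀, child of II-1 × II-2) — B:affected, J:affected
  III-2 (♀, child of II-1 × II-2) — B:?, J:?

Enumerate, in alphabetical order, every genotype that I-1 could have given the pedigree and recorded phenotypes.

I-1 ∈ {BB Jj, Bb Jj, bb Jj}

B/I-1 ? ·: bb|Bb|BB
B/I-2 aff ·: Bb|BB
B/II-1 aff I-1×I-2: Bb|BB
B/II-2 ? ·: bb|Bb|BB
B/II-3 aff I-1×I-2: Bb|BB
B/II-4 aff I-1×I-2: Bb|BB
B/III-1 aff II-1×II-2: Bb|BB
B/III-2 ? II-1×II-2: bb|Bb|BB
⇒ B over [I-1,I-2,II-1,II-2,II-3,II-4,III-1,III-2]: 246 consistent
J/I-1 aff ·: Jj
J/I-2 aff ·: Jj
J/II-1 aff I-1×I-2: Jj|JJ
J/II-2 ? ·: jj|Jj|JJ
J/II-3 ? I-1×I-2: jj|Jj|JJ
J/II-4 un I-1×I-2: jj
J/III-1 aff II-1×II-2: Jj|JJ
J/III-2 ? II-1×II-2: jj|Jj|JJ
⇒ J over [I-1,I-2,II-1,II-2,II-3,II-4,III-1,III-2]: 54 consistent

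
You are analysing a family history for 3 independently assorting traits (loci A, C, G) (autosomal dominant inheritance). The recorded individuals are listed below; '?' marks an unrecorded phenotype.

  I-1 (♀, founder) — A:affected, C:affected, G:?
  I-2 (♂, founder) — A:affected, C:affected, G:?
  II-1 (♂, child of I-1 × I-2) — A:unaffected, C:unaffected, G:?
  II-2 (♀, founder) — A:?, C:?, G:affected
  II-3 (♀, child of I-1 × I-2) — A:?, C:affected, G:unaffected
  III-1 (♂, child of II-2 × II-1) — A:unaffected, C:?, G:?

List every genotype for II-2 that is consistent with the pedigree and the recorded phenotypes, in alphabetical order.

II-2 ∈ {Aa CC GG, Aa CC Gg, Aa Cc GG, Aa Cc Gg, Aa cc GG, Aa cc Gg, aa CC GG, aa CC Gg, aa Cc GG, aa Cc Gg, aa cc GG, aa cc Gg}

A/I-1 aff ·: Aa
A/I-2 aff ·: Aa
A/II-1 un I-1×I-2: aa
A/II-2 ? ·: aa|Aa
A/II-3 ? I-1×I-2: aa|Aa|AA
A/III-1 un II-2×II-1: aa
⇒ A over [I-1,I-2,II-1,II-2,II-3,III-1]: 6 consistent
C/I-1 aff ·: Cc
C/I-2 aff ·: Cc
C/II-1 un I-1×I-2: cc
C/II-2 ? ·: cc|Cc|CC
C/II-3 aff I-1×I-2: Cc|CC
C/III-1 ? II-2×II-1: cc|Cc
⇒ C over [I-1,I-2,II-1,II-2,II-3,III-1]: 8 consistent
G/I-1 ? ·: gg|Gg
G/I-2 ? ·: gg|Gg
G/II-1 ? I-1×I-2: gg|Gg|GG
G/II-2 aff ·: Gg|GG
G/II-3 un I-1×I-2: gg
G/III-1 ? II-2×II-1: gg|Gg|GG
⇒ G over [I-1,I-2,II-1,II-2,II-3,III-1]: 30 consistent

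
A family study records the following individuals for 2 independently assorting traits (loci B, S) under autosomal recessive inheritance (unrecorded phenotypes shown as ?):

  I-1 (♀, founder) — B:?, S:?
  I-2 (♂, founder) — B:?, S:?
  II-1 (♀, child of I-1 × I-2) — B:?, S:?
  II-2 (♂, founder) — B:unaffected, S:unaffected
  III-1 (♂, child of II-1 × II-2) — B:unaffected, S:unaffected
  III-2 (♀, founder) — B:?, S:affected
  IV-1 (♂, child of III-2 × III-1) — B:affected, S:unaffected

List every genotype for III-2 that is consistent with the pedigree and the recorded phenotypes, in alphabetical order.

B/I-1 ? ·: BB|Bb|bb
B/I-2 ? ·: BB|Bb|bb
B/II-1 ? I-1×I-2: BB|Bb|bb
B/II-2 un ·: BB|Bb
B/III-1 un II-1×II-2: Bb
B/III-2 ? ·: Bb|bb
B/IV-1 aff III-2×III-1: bb
⇒ B over [I-1,I-2,II-1,II-2,III-1,III-2,IV-1]: 52 consistent
S/I-1 ? ·: SS|Ss|ss
S/I-2 ? ·: SS|Ss|ss
S/II-1 ? I-1×I-2: SS|Ss|ss
S/II-2 un ·: SS|Ss
S/III-1 un II-1×II-2: SS|Ss
S/III-2 aff ·: ss
S/IV-1 un III-2×III-1: Ss
⇒ S over [I-1,I-2,II-1,II-2,III-1,III-2,IV-1]: 48 consistent

III-2 ∈ {Bb ss, bb ss}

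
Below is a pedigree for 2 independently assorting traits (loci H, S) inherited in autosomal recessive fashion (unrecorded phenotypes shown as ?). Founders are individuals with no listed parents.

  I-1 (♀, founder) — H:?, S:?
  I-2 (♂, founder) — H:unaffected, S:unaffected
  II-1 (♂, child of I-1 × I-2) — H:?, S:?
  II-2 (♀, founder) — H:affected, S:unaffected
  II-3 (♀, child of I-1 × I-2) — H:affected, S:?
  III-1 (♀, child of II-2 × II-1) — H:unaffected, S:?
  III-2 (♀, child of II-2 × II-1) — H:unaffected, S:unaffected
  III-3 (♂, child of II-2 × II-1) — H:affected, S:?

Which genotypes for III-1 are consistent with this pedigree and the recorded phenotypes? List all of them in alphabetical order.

H/I-1 ? ·: Hh|hh
H/I-2 un ·: Hh
H/II-1 ? I-1×I-2: Hh
H/II-2 aff ·: hh
H/II-3 aff I-1×I-2: hh
H/III-1 un II-2×II-1: Hh
H/III-2 un II-2×II-1: Hh
H/III-3 aff II-2×II-1: hh
⇒ H over [I-1,I-2,II-1,II-2,II-3,III-1,III-2,III-3]: 2 consistent
S/I-1 ? ·: SS|Ss|ss
S/I-2 un ·: SS|Ss
S/II-1 ? I-1×I-2: SS|Ss|ss
S/II-2 un ·: SS|Ss
S/II-3 ? I-1×I-2: SS|Ss|ss
S/III-1 ? II-2×II-1: SS|Ss|ss
S/III-2 un II-2×II-1: SS|Ss
S/III-3 ? II-2×II-1: SS|Ss|ss
⇒ S over [I-1,I-2,II-1,II-2,II-3,III-1,III-2,III-3]: 357 consistent

III-1 ∈ {Hh SS, Hh Ss, Hh ss}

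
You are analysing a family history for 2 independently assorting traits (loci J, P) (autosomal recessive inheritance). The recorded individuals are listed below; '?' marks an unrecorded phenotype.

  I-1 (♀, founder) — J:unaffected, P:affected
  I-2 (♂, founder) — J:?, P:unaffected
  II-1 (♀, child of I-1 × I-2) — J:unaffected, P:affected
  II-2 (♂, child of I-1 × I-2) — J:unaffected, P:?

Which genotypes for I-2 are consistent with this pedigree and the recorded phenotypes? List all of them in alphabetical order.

J/I-1 un ·: JJ|Jj
J/I-2 ? ·: JJ|Jj|jj
J/II-1 un I-1×I-2: JJ|Jj
J/II-2 un I-1×I-2: JJ|Jj
⇒ J over [I-1,I-2,II-1,II-2]: 15 consistent
P/I-1 aff ·: pp
P/I-2 un ·: Pp
P/II-1 aff I-1×I-2: pp
P/II-2 ? I-1×I-2: Pp|pp
⇒ P over [I-1,I-2,II-1,II-2]: 2 consistent

I-2 ∈ {JJ Pp, Jj Pp, jj Pp}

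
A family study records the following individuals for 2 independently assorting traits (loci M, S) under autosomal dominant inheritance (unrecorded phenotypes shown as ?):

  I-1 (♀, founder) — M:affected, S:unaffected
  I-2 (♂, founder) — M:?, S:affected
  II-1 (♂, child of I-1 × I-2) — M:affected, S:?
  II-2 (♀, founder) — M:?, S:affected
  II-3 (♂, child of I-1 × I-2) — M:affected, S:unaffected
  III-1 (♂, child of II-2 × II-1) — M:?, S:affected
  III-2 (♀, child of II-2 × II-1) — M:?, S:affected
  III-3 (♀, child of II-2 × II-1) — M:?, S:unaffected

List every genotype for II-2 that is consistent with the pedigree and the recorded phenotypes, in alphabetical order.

II-2 ∈ {MM Ss, Mm Ss, mm Ss}

M/I-1 aff ·: Mm|MM
M/I-2 ? ·: mm|Mm|MM
M/II-1 aff I-1×I-2: Mm|MM
M/II-2 ? ·: mm|Mm|MM
M/II-3 aff I-1×I-2: Mm|MM
M/III-1 ? II-2×II-1: mm|Mm|MM
M/III-2 ? II-2×II-1: mm|Mm|MM
M/III-3 ? II-2×II-1: mm|Mm|MM
⇒ M over [I-1,I-2,II-1,II-2,II-3,III-1,III-2,III-3]: 414 consistent
S/I-1 un ·: ss
S/I-2 aff ·: Ss
S/II-1 ? I-1×I-2: ss|Ss
S/II-2 aff ·: Ss
S/II-3 un I-1×I-2: ss
S/III-1 aff II-2×II-1: Ss|SS
S/III-2 aff II-2×II-1: Ss|SS
S/III-3 un II-2×II-1: ss
⇒ S over [I-1,I-2,II-1,II-2,II-3,III-1,III-2,III-3]: 5 consistent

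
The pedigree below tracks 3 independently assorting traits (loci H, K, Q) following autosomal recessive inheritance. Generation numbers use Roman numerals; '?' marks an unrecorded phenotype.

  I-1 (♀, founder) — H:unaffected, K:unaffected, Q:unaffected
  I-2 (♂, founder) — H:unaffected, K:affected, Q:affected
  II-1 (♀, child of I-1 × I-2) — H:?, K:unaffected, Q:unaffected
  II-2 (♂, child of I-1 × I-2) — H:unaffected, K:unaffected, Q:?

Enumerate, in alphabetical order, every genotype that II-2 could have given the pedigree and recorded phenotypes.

II-2 ∈ {HH Kk Qq, HH Kk qq, Hh Kk Qq, Hh Kk qq}

H/I-1 un ·: HH|Hh
H/I-2 un ·: HH|Hh
H/II-1 ? I-1×I-2: HH|Hh|hh
H/II-2 un I-1×I-2: HH|Hh
⇒ H over [I-1,I-2,II-1,II-2]: 15 consistent
K/I-1 un ·: KK|Kk
K/I-2 aff ·: kk
K/II-1 un I-1×I-2: Kk
K/II-2 un I-1×I-2: Kk
⇒ K over [I-1,I-2,II-1,II-2]: 2 consistent
Q/I-1 un ·: QQ|Qq
Q/I-2 aff ·: qq
Q/II-1 un I-1×I-2: Qq
Q/II-2 ? I-1×I-2: Qq|qq
⇒ Q over [I-1,I-2,II-1,II-2]: 3 consistent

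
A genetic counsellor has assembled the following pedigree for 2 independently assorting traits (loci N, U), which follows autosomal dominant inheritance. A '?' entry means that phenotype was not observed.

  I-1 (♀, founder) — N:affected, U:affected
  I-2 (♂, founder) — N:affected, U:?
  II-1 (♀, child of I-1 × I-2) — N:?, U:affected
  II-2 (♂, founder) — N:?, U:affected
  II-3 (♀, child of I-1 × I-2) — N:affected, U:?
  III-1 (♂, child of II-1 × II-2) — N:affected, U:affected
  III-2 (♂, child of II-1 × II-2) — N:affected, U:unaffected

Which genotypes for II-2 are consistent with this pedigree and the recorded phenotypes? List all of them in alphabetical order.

N/I-1 aff ·: Nn|NN
N/I-2 aff ·: Nn|NN
N/II-1 ? I-1×I-2: nn|Nn|NN
N/II-2 ? ·: nn|Nn|NN
N/II-3 aff I-1×I-2: Nn|NN
N/III-1 aff II-1×II-2: Nn|NN
N/III-2 aff II-1×II-2: Nn|NN
⇒ N over [I-1,I-2,II-1,II-2,II-3,III-1,III-2]: 100 consistent
U/I-1 aff ·: Uu|UU
U/I-2 ? ·: uu|Uu|UU
U/II-1 aff I-1×I-2: Uu
U/II-2 aff ·: Uu
U/II-3 ? I-1×I-2: uu|Uu|UU
U/III-1 aff II-1×II-2: Uu|UU
U/III-2 un II-1×II-2: uu
⇒ U over [I-1,I-2,II-1,II-2,II-3,III-1,III-2]: 20 consistent

II-2 ∈ {NN Uu, Nn Uu, nn Uu}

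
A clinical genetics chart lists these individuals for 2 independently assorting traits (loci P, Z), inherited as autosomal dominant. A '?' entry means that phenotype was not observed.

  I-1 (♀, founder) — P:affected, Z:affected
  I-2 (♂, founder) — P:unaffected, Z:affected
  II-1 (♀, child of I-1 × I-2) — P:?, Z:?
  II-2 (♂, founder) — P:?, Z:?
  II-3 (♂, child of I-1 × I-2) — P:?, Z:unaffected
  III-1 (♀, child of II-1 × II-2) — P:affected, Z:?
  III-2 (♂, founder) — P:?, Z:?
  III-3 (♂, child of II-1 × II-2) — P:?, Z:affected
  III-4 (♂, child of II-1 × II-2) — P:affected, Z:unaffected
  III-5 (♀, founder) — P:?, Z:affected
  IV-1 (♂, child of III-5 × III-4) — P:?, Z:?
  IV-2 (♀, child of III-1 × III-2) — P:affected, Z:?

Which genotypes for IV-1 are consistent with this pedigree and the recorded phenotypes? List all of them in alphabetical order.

IV-1 ∈ {PP Zz, PP zz, Pp Zz, Pp zz, pp Zz, pp zz}

P/I-1 aff ·: Pp|PP
P/I-2 un ·: pp
P/II-1 ? I-1×I-2: pp|Pp
P/II-2 ? ·: pp|Pp|PP
P/II-3 ? I-1×I-2: pp|Pp
P/III-1 aff II-1×II-2: Pp|PP
P/III-2 ? ·: pp|Pp|PP
P/III-3 ? II-1×II-2: pp|Pp|PP
P/III-4 aff II-1×II-2: Pp|PP
P/III-5 ? ·: pp|Pp|PP
P/IV-1 ? III-5×III-4: pp|Pp|PP
P/IV-2 aff III-1×III-2: Pp|PP
⇒ P over [I-1,I-2,II-1,II-2,II-3,III-1,III-2,III-3,III-4,III-5,IV-1,IV-2]: 1905 consistent
Z/I-1 aff ·: Zz
Z/I-2 aff ·: Zz
Z/II-1 ? I-1×I-2: zz|Zz
Z/II-2 ? ·: zz|Zz
Z/II-3 un I-1×I-2: zz
Z/III-1 ? II-1×II-2: zz|Zz|ZZ
Z/III-2 ? ·: zz|Zz|ZZ
Z/III-3 aff II-1×II-2: Zz|ZZ
Z/III-4 un II-1×II-2: zz
Z/III-5 aff ·: Zz|ZZ
Z/IV-1 ? III-5×III-4: zz|Zz
Z/IV-2 ? III-1×III-2: zz|Zz|ZZ
⇒ Z over [I-1,I-2,II-1,II-2,II-3,III-1,III-2,III-3,III-4,III-5,IV-1,IV-2]: 156 consistent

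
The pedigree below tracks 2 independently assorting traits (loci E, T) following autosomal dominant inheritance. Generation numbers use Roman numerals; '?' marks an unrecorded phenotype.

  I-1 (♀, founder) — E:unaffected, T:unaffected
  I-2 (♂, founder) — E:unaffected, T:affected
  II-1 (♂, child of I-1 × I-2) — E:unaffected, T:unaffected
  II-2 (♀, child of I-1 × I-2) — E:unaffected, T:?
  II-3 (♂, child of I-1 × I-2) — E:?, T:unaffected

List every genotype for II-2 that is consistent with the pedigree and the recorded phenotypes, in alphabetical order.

II-2 ∈ {ee Tt, ee tt}

E/I-1 un ·: ee
E/I-2 un ·: ee
E/II-1 un I-1×I-2: ee
E/II-2 un I-1×I-2: ee
E/II-3 ? I-1×I-2: ee
⇒ E over [I-1,I-2,II-1,II-2,II-3]: 1 consistent
T/I-1 un ·: tt
T/I-2 aff ·: Tt
T/II-1 un I-1×I-2: tt
T/II-2 ? I-1×I-2: tt|Tt
T/II-3 un I-1×I-2: tt
⇒ T over [I-1,I-2,II-1,II-2,II-3]: 2 consistent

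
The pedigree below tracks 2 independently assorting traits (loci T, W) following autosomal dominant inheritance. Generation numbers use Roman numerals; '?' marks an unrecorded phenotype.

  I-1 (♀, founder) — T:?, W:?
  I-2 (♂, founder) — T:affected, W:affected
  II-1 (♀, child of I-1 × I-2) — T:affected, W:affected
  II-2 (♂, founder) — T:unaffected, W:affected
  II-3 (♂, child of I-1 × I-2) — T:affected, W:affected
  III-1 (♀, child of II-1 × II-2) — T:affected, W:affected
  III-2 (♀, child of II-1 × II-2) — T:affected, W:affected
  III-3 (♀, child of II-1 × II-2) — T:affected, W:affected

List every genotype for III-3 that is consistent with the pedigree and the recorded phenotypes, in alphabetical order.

III-3 ∈ {Tt WW, Tt Ww}

T/I-1 ? ·: tt|Tt|TT
T/I-2 aff ·: Tt|TT
T/II-1 aff I-1×I-2: Tt|TT
T/II-2 un ·: tt
T/II-3 aff I-1×I-2: Tt|TT
T/III-1 aff II-1×II-2: Tt
T/III-2 aff II-1×II-2: Tt
T/III-3 aff II-1×II-2: Tt
⇒ T over [I-1,I-2,II-1,II-2,II-3,III-1,III-2,III-3]: 15 consistent
W/I-1 ? ·: ww|Ww|WW
W/I-2 aff ·: Ww|WW
W/II-1 aff I-1×I-2: Ww|WW
W/II-2 aff ·: Ww|WW
W/II-3 aff I-1×I-2: Ww|WW
W/III-1 aff II-1×II-2: Ww|WW
W/III-2 aff II-1×II-2: Ww|WW
W/III-3 aff II-1×II-2: Ww|WW
⇒ W over [I-1,I-2,II-1,II-2,II-3,III-1,III-2,III-3]: 191 consistent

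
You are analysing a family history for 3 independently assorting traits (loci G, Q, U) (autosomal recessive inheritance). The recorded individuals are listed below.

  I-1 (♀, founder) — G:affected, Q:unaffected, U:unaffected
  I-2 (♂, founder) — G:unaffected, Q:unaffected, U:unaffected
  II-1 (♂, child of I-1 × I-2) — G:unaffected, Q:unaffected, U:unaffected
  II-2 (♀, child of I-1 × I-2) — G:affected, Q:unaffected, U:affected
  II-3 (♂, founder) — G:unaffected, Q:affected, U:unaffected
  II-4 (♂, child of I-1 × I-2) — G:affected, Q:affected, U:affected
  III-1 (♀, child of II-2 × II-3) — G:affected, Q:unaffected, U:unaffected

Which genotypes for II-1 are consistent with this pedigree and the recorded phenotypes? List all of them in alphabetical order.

II-1 ∈ {Gg QQ UU, Gg QQ Uu, Gg Qq UU, Gg Qq Uu}

G/I-1 aff ·: gg
G/I-2 un ·: Gg
G/II-1 un I-1×I-2: Gg
G/II-2 aff I-1×I-2: gg
G/II-3 un ·: Gg
G/II-4 aff I-1×I-2: gg
G/III-1 aff II-2×II-3: gg
⇒ G over [I-1,I-2,II-1,II-2,II-3,II-4,III-1]: 1 consistent
Q/I-1 un ·: Qq
Q/I-2 un ·: Qq
Q/II-1 un I-1×I-2: QQ|Qq
Q/II-2 un I-1×I-2: QQ|Qq
Q/II-3 aff ·: qq
Q/II-4 aff I-1×I-2: qq
Q/III-1 un II-2×II-3: Qq
⇒ Q over [I-1,I-2,II-1,II-2,II-3,II-4,III-1]: 4 consistent
U/I-1 un ·: Uu
U/I-2 un ·: Uu
U/II-1 un I-1×I-2: UU|Uu
U/II-2 aff I-1×I-2: uu
U/II-3 un ·: UU|Uu
U/II-4 aff I-1×I-2: uu
U/III-1 un II-2×II-3: Uu
⇒ U over [I-1,I-2,II-1,II-2,II-3,II-4,III-1]: 4 consistent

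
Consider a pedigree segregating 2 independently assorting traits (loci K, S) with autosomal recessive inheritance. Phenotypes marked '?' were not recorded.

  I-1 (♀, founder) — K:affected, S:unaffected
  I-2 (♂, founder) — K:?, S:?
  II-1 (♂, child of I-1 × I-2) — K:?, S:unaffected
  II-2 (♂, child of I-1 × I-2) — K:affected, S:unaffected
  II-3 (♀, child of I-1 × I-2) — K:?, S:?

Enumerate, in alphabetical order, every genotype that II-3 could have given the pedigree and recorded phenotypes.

K/I-1 aff ·: kk
K/I-2 ? ·: Kk|kk
K/II-1 ? I-1×I-2: Kk|kk
K/II-2 aff I-1×I-2: kk
K/II-3 ? I-1×I-2: Kk|kk
⇒ K over [I-1,I-2,II-1,II-2,II-3]: 5 consistent
S/I-1 un ·: SS|Ss
S/I-2 ? ·: SS|Ss|ss
S/II-1 un I-1×I-2: SS|Ss
S/II-2 un I-1×I-2: SS|Ss
S/II-3 ? I-1×I-2: SS|Ss|ss
⇒ S over [I-1,I-2,II-1,II-2,II-3]: 32 consistent

II-3 ∈ {Kk SS, Kk Ss, Kk ss, kk SS, kk Ss, kk ss}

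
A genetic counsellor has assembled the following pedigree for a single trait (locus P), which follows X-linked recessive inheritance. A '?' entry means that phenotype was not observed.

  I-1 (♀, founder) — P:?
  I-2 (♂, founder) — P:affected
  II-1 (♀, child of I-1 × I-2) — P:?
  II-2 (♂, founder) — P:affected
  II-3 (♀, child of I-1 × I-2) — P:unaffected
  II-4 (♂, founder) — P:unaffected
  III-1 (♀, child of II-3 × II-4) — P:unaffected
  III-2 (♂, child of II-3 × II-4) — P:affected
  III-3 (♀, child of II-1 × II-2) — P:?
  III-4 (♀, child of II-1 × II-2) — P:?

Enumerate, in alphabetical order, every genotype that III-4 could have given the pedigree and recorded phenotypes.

III-4 ∈ {X^PX^p, X^pX^p}

P/I-1 ? ·: X^PX^P|X^PX^p
P/I-2 aff ·: X^pY
P/II-1 ? I-1×I-2: X^PX^p|X^pX^p
P/II-2 aff ·: X^pY
P/II-3 un I-1×I-2: X^PX^p
P/II-4 un ·: X^PY
P/III-1 un II-3×II-4: X^PX^P|X^PX^p
P/III-2 aff II-3×II-4: X^pY
P/III-3 ? II-1×II-2: X^PX^p|X^pX^p
P/III-4 ? II-1×II-2: X^PX^p|X^pX^p
⇒ P over [I-1,I-2,II-1,II-2,II-3,II-4,III-1,III-2,III-3,III-4]: 18 consistent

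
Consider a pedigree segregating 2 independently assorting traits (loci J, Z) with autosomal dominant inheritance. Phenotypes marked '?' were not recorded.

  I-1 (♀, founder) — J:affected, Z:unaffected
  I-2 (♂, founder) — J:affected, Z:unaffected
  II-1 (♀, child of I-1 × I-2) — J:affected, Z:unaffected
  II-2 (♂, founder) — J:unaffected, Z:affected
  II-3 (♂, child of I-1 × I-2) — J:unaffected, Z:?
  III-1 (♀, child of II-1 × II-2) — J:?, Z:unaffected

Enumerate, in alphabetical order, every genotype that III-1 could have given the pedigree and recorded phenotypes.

J/I-1 aff ·: Jj
J/I-2 aff ·: Jj
J/II-1 aff I-1×I-2: Jj|JJ
J/II-2 un ·: jj
J/II-3 un I-1×I-2: jj
J/III-1 ? II-1×II-2: jj|Jj
⇒ J over [I-1,I-2,II-1,II-2,II-3,III-1]: 3 consistent
Z/I-1 un ·: zz
Z/I-2 un ·: zz
Z/II-1 un I-1×I-2: zz
Z/II-2 aff ·: Zz
Z/II-3 ? I-1×I-2: zz
Z/III-1 un II-1×II-2: zz
⇒ Z over [I-1,I-2,II-1,II-2,II-3,III-1]: 1 consistent

III-1 ∈ {Jj zz, jj zz}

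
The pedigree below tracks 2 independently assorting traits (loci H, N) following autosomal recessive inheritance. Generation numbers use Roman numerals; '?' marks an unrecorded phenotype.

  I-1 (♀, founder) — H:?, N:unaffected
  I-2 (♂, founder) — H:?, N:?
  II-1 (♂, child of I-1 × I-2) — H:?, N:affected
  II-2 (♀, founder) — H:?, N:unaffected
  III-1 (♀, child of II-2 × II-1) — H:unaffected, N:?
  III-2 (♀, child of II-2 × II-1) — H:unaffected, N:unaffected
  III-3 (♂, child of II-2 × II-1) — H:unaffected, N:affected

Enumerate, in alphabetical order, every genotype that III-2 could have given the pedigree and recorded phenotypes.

III-2 ∈ {HH Nn, Hh Nn}

H/I-1 ? ·: HH|Hh|hh
H/I-2 ? ·: HH|Hh|hh
H/II-1 ? I-1×I-2: HH|Hh|hh
H/II-2 ? ·: HH|Hh|hh
H/III-1 un II-2×II-1: HH|Hh
H/III-2 un II-2×II-1: HH|Hh
H/III-3 un II-2×II-1: HH|Hh
⇒ H over [I-1,I-2,II-1,II-2,III-1,III-2,III-3]: 167 consistent
N/I-1 un ·: Nn
N/I-2 ? ·: Nn|nn
N/II-1 aff I-1×I-2: nn
N/II-2 un ·: Nn
N/III-1 ? II-2×II-1: Nn|nn
N/III-2 un II-2×II-1: Nn
N/III-3 aff II-2×II-1: nn
⇒ N over [I-1,I-2,II-1,II-2,III-1,III-2,III-3]: 4 consistent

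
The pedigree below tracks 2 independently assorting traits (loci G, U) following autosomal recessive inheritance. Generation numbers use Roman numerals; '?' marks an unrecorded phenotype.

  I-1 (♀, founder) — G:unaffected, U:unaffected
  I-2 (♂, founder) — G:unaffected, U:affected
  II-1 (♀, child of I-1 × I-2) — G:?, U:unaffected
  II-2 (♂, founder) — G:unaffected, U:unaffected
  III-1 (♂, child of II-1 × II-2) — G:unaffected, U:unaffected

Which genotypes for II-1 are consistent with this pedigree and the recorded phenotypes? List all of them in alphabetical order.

G/I-1 un ·: GG|Gg
G/I-2 un ·: GG|Gg
G/II-1 ? I-1×I-2: GG|Gg|gg
G/II-2 un ·: GG|Gg
G/III-1 un II-1×II-2: GG|Gg
⇒ G over [I-1,I-2,II-1,II-2,III-1]: 26 consistent
U/I-1 un ·: UU|Uu
U/I-2 aff ·: uu
U/II-1 un I-1×I-2: Uu
U/II-2 un ·: UU|Uu
U/III-1 un II-1×II-2: UU|Uu
⇒ U over [I-1,I-2,II-1,II-2,III-1]: 8 consistent

II-1 ∈ {GG Uu, Gg Uu, gg Uu}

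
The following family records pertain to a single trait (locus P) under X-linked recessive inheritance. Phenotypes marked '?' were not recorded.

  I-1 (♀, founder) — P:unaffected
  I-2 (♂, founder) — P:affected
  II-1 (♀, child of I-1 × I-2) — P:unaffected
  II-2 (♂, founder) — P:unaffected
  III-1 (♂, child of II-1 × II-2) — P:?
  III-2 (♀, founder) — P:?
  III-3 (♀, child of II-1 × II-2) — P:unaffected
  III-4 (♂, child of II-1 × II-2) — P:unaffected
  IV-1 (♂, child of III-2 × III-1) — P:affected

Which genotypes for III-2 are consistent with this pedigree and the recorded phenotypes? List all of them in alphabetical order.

P/I-1 un ·: X^PX^P|X^PX^p
P/I-2 aff ·: X^pY
P/II-1 un I-1×I-2: X^PX^p
P/II-2 un ·: X^PY
P/III-1 ? II-1×II-2: X^PY|X^pY
P/III-2 ? ·: X^PX^p|X^pX^p
P/III-3 un II-1×II-2: X^PX^P|X^PX^p
P/III-4 un II-1×II-2: X^PY
P/IV-1 aff III-2×III-1: X^pY
⇒ P over [I-1,I-2,II-1,II-2,III-1,III-2,III-3,III-4,IV-1]: 16 consistent

III-2 ∈ {X^PX^p, X^pX^p}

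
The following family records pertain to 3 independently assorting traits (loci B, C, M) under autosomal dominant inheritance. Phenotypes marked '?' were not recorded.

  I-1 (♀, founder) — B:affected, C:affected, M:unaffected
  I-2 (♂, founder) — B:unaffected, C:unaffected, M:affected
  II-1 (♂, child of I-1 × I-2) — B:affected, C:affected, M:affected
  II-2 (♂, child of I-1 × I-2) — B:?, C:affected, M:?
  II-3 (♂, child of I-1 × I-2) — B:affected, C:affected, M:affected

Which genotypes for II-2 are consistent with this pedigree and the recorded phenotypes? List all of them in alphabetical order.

B/I-1 aff ·: Bb|BB
B/I-2 un ·: bb
B/II-1 aff I-1×I-2: Bb
B/II-2 ? I-1×I-2: bb|Bb
B/II-3 aff I-1×I-2: Bb
⇒ B over [I-1,I-2,II-1,II-2,II-3]: 3 consistent
C/I-1 aff ·: Cc|CC
C/I-2 un ·: cc
C/II-1 aff I-1×I-2: Cc
C/II-2 aff I-1×I-2: Cc
C/II-3 aff I-1×I-2: Cc
⇒ C over [I-1,I-2,II-1,II-2,II-3]: 2 consistent
M/I-1 un ·: mm
M/I-2 aff ·: Mm|MM
M/II-1 aff I-1×I-2: Mm
M/II-2 ? I-1×I-2: mm|Mm
M/II-3 aff I-1×I-2: Mm
⇒ M over [I-1,I-2,II-1,II-2,II-3]: 3 consistent

II-2 ∈ {Bb Cc Mm, Bb Cc mm, bb Cc Mm, bb Cc mm}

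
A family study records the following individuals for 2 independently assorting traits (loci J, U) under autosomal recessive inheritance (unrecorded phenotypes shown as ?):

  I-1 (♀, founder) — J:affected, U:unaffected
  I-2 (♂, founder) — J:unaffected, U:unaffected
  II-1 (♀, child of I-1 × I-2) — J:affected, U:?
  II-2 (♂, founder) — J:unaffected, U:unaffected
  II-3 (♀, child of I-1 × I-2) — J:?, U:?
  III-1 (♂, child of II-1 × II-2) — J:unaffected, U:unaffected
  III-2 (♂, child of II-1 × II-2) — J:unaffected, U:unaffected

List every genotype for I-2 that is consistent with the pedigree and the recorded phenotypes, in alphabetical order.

I-2 ∈ {Jj UU, Jj Uu}

J/I-1 aff ·: jj
J/I-2 un ·: Jj
J/II-1 aff I-1×I-2: jj
J/II-2 un ·: JJ|Jj
J/II-3 ? I-1×I-2: Jj|jj
J/III-1 un II-1×II-2: Jj
J/III-2 un II-1×II-2: Jj
⇒ J over [I-1,I-2,II-1,II-2,II-3,III-1,III-2]: 4 consistent
U/I-1 un ·: UU|Uu
U/I-2 un ·: UU|Uu
U/II-1 ? I-1×I-2: UU|Uu|uu
U/II-2 un ·: UU|Uu
U/II-3 ? I-1×I-2: UU|Uu|uu
U/III-1 un II-1×II-2: UU|Uu
U/III-2 un II-1×II-2: UU|Uu
⇒ U over [I-1,I-2,II-1,II-2,II-3,III-1,III-2]: 102 consistent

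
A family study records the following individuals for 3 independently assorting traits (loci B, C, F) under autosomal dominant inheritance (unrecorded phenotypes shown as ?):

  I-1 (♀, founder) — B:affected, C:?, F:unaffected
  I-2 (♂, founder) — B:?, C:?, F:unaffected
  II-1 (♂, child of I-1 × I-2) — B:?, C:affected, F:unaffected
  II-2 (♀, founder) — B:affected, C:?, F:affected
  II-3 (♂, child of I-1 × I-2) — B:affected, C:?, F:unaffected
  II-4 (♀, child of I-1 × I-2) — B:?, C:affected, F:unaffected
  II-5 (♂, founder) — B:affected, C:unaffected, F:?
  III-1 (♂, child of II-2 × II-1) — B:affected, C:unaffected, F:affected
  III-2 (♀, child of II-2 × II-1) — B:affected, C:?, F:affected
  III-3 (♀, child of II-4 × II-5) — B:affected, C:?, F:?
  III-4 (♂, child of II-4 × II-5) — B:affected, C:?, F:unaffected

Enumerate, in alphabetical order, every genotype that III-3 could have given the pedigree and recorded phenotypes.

B/I-1 aff ·: Bb|BB
B/I-2 ? ·: bb|Bb|BB
B/II-1 ? I-1×I-2: bb|Bb|BB
B/II-2 aff ·: Bb|BB
B/II-3 aff I-1×I-2: Bb|BB
B/II-4 ? I-1×I-2: bb|Bb|BB
B/II-5 aff ·: Bb|BB
B/III-1 aff II-2×II-1: Bb|BB
B/III-2 aff II-2×II-1: Bb|BB
B/III-3 aff II-4×II-5: Bb|BB
B/III-4 aff II-4×II-5: Bb|BB
⇒ B over [I-1,I-2,II-1,II-2,II-3,II-4,II-5,III-1,III-2,III-3,III-4]: 1315 consistent
C/I-1 ? ·: cc|Cc|CC
C/I-2 ? ·: cc|Cc|CC
C/II-1 aff I-1×I-2: Cc
C/II-2 ? ·: cc|Cc
C/II-3 ? I-1×I-2: cc|Cc|CC
C/II-4 aff I-1×I-2: Cc|CC
C/II-5 un ·: cc
C/III-1 un II-2×II-1: cc
C/III-2 ? II-2×II-1: cc|Cc|CC
C/III-3 ? II-4×II-5: cc|Cc
C/III-4 ? II-4×II-5: cc|Cc
⇒ C over [I-1,I-2,II-1,II-2,II-3,II-4,II-5,III-1,III-2,III-3,III-4]: 295 consistent
F/I-1 un ·: ff
F/I-2 un ·: ff
F/II-1 un I-1×I-2: ff
F/II-2 aff ·: Ff|FF
F/II-3 un I-1×I-2: ff
F/II-4 un I-1×I-2: ff
F/II-5 ? ·: ff|Ff
F/III-1 aff II-2×II-1: Ff
F/III-2 aff II-2×II-1: Ff
F/III-3 ? II-4×II-5: ff|Ff
F/III-4 un II-4×II-5: ff
⇒ F over [I-1,I-2,II-1,II-2,II-3,II-4,II-5,III-1,III-2,III-3,III-4]: 6 consistent

III-3 ∈ {BB Cc Ff, BB Cc ff, BB cc Ff, BB cc ff, Bb Cc Ff, Bb Cc ff, Bb cc Ff, Bb cc ff}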